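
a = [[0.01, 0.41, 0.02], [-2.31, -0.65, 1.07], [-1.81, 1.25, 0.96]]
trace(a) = 0.32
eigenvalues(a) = [1.17, -0.01, -0.83]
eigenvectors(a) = [[-0.14, -0.44, 0.29], [-0.36, 0.07, -0.62], [-0.92, -0.9, 0.73]]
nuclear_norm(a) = 4.72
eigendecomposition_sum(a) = [[-0.48, 0.05, 0.23], [-1.19, 0.14, 0.59], [-3.05, 0.35, 1.51]] + [[-0.03, -0.01, 0.01], [0.00, 0.0, -0.00], [-0.06, -0.01, 0.01]] + [[0.52, 0.36, -0.22], [-1.12, -0.79, 0.48], [1.3, 0.91, -0.56]]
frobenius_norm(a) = 3.58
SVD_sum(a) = [[-0.04,  0.0,  0.02], [-2.20,  0.26,  1.08], [-1.93,  0.23,  0.95]] + [[0.05, 0.41, 0.0], [-0.11, -0.91, -0.01], [0.12, 1.02, 0.01]] + [[-0.0, 0.0, -0.0], [-0.0, 0.00, -0.0], [0.00, -0.00, 0.00]]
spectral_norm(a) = 3.28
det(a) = 0.01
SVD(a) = [[0.01,0.28,0.96], [0.75,-0.64,0.18], [0.66,0.72,-0.22]] @ diag([3.281227307094586, 1.4373024033264123, 0.0030266431783644546]) @ [[-0.89, 0.1, 0.44], [0.12, 0.99, 0.01], [-0.43, 0.06, -0.90]]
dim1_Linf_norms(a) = [0.41, 2.31, 1.81]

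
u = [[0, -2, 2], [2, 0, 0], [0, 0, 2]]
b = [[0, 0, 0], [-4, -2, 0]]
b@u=[[0, 0, 0], [-4, 8, -8]]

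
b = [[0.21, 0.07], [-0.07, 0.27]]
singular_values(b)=[0.28, 0.22]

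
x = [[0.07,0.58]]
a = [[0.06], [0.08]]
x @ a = [[0.05]]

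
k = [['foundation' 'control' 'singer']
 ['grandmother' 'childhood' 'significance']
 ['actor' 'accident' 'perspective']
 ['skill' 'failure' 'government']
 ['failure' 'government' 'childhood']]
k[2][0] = 'actor'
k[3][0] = 'skill'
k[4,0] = 'failure'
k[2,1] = 'accident'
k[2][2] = 'perspective'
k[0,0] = 'foundation'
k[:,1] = ['control', 'childhood', 'accident', 'failure', 'government']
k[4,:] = ['failure', 'government', 'childhood']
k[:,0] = ['foundation', 'grandmother', 'actor', 'skill', 'failure']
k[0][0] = 'foundation'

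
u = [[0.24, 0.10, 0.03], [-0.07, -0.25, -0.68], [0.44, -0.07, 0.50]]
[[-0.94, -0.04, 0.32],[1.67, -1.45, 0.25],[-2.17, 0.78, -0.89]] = u@[[-3.22, -0.54, 0.22], [-1.2, 0.31, 3.14], [-1.68, 2.08, -1.54]]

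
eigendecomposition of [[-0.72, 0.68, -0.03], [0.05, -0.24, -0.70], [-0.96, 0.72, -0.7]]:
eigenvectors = [[0.33-0.28j, (0.33+0.28j), -0.68+0.00j], [(0.3+0.42j), (0.3-0.42j), -0.71+0.00j], [(0.74+0j), (0.74-0j), 0.20+0.00j]]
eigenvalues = [(-0.83+0.77j), (-0.83-0.77j), 0j]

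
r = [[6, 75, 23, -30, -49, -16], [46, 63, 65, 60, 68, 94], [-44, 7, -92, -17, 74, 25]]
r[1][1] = 63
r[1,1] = 63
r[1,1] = 63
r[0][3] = -30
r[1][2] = 65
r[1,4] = 68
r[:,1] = [75, 63, 7]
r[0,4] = -49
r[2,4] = 74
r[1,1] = 63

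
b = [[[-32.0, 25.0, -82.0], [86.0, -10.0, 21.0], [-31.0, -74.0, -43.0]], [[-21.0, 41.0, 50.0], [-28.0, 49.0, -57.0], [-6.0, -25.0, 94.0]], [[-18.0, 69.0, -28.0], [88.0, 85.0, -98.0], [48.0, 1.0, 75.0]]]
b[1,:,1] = [41.0, 49.0, -25.0]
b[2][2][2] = 75.0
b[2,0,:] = [-18.0, 69.0, -28.0]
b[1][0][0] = -21.0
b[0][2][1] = -74.0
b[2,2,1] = 1.0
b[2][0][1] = 69.0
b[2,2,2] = 75.0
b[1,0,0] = -21.0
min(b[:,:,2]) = -98.0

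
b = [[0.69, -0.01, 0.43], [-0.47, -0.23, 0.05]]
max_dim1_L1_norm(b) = 1.13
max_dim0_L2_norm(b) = 0.83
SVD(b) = [[-0.88, 0.48], [0.48, 0.88]] @ diag([0.9085793820315685, 0.33448991994846844]) @ [[-0.91,-0.11,-0.39], [-0.24,-0.62,0.75]]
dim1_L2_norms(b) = [0.81, 0.53]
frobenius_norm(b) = 0.97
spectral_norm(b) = 0.91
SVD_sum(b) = [[0.73, 0.09, 0.31], [-0.40, -0.05, -0.17]] + [[-0.04, -0.1, 0.12], [-0.07, -0.18, 0.22]]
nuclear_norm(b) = 1.24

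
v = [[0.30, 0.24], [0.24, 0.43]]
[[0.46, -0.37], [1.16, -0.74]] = v @ [[-1.15, 0.27], [3.34, -1.87]]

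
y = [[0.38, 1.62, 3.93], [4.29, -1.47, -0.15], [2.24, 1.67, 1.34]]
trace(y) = 0.25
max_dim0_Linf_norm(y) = 4.29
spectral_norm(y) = 5.08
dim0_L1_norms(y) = [6.91, 4.76, 5.42]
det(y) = 30.59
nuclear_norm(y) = 10.97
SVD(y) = [[-0.55,  0.69,  -0.47],[-0.62,  -0.71,  -0.34],[-0.56,  0.10,  0.82]] @ diag([5.076586818734104, 4.571024512041589, 1.3180672145873662]) @ [[-0.81, -0.18, -0.56], [-0.56, 0.51, 0.65], [0.17, 0.84, -0.52]]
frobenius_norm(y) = 6.96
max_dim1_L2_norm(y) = 4.54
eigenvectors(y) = [[(-0.67+0j), -0.20+0.15j, (-0.2-0.15j)], [-0.43+0.00j, (0.92+0j), 0.92-0.00j], [-0.61+0.00j, -0.26-0.14j, (-0.26+0.14j)]]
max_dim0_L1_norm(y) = 6.91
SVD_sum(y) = [[2.26, 0.51, 1.55], [2.53, 0.57, 1.74], [2.32, 0.53, 1.60]] + [[-1.78, 1.62, 2.06], [1.83, -1.67, -2.12], [-0.26, 0.24, 0.3]] + [[-0.10, -0.52, 0.32], [-0.07, -0.37, 0.23], [0.18, 0.91, -0.56]]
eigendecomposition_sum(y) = [[2.17+0.00j, 1.14-0.00j, (2.29+0j)], [1.40+0.00j, 0.73-0.00j, 1.48+0.00j], [(1.97+0j), 1.03-0.00j, (2.08+0j)]] + [[-0.90-0.55j, 0.24-0.18j, (0.82+0.74j)], [(1.45+3.59j), (-1.1+0.01j), (-0.81-3.95j)], [0.13-1.25j, 0.32+0.17j, -0.37+1.26j]] + [[-0.90+0.55j, 0.24+0.18j, 0.82-0.74j], [(1.45-3.59j), (-1.1-0.01j), (-0.81+3.95j)], [(0.13+1.25j), 0.32-0.17j, (-0.37-1.26j)]]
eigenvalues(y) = [(4.99+0j), (-2.37+0.72j), (-2.37-0.72j)]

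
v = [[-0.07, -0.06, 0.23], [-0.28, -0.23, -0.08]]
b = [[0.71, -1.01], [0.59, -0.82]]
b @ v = [[0.23,0.19,0.24], [0.19,0.15,0.2]]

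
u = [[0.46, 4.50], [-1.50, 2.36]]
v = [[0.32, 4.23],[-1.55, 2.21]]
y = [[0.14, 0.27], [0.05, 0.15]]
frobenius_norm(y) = 0.34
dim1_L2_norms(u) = [4.52, 2.8]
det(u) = 7.84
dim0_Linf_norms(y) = [0.14, 0.27]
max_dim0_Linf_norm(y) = 0.27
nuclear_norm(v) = 6.31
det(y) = 0.01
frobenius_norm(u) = 5.32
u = y + v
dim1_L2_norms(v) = [4.24, 2.7]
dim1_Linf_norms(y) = [0.27, 0.15]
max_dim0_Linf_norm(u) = 4.5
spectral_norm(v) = 4.79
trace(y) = 0.29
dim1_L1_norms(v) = [4.55, 3.76]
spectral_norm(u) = 5.09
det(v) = 7.26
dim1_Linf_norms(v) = [4.23, 2.21]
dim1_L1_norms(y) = [0.41, 0.2]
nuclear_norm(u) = 6.63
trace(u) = 2.82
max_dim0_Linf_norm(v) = 4.23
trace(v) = 2.53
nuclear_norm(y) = 0.36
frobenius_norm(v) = 5.03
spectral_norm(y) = 0.34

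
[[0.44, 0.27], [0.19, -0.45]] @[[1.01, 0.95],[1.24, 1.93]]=[[0.78,0.94], [-0.37,-0.69]]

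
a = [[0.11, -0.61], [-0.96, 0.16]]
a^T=[[0.11, -0.96], [-0.61, 0.16]]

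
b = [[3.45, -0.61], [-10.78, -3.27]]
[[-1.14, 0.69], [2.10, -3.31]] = b @[[-0.28, 0.24], [0.28, 0.22]]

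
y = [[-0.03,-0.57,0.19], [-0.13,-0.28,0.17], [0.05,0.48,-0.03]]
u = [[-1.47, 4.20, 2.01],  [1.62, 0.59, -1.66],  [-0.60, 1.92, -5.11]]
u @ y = [[-0.40, 0.63, 0.37], [-0.21, -1.89, 0.46], [-0.49, -2.65, 0.37]]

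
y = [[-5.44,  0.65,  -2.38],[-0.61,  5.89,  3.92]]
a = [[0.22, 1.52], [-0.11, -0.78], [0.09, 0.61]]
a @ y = [[-2.12, 9.1, 5.43], [1.07, -4.67, -2.80], [-0.86, 3.65, 2.18]]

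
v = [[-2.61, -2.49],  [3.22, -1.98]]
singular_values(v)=[4.15, 3.18]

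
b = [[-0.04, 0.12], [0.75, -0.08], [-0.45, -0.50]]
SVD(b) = [[-0.00, 0.27], [0.77, -0.61], [-0.64, -0.75]] @ diag([0.902140979743416, 0.4728019169457641]) @ [[0.96, 0.28], [-0.28, 0.96]]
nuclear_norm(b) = 1.37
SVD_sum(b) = [[-0.00, -0.0], [0.67, 0.20], [-0.55, -0.16]] + [[-0.04,0.12], [0.08,-0.28], [0.10,-0.34]]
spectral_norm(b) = 0.90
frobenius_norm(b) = 1.02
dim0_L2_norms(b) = [0.88, 0.52]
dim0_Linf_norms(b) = [0.75, 0.5]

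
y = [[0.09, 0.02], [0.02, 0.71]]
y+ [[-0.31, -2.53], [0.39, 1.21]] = [[-0.22, -2.51], [0.41, 1.92]]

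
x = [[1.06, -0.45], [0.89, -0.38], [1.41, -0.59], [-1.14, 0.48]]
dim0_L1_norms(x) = [4.5, 1.9]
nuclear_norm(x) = 2.48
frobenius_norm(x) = 2.48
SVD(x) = [[-0.47, -0.41], [-0.39, -0.64], [-0.62, 0.64], [0.5, -0.10]] @ diag([2.4756323058823173, 0.0066847641543691634]) @ [[-0.92, 0.39], [0.39, 0.92]]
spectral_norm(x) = 2.48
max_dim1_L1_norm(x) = 2.0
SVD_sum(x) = [[1.06, -0.45],[0.89, -0.38],[1.41, -0.59],[-1.14, 0.48]] + [[-0.00,-0.0], [-0.00,-0.00], [0.0,0.0], [-0.00,-0.00]]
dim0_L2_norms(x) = [2.28, 0.96]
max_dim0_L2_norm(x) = 2.28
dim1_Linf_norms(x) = [1.06, 0.89, 1.41, 1.14]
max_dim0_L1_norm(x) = 4.5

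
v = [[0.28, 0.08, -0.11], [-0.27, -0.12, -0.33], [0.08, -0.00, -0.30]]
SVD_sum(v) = [[0.03,0.02,0.06],  [-0.22,-0.11,-0.36],  [-0.10,-0.05,-0.17]] + [[0.25, 0.06, -0.17],  [-0.05, -0.01, 0.03],  [0.19, 0.05, -0.13]] + [[0.00, -0.0, 0.00], [0.0, -0.00, 0.0], [-0.00, 0.00, -0.00]]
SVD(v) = [[-0.14, -0.79, -0.60],[0.89, 0.16, -0.42],[0.43, -0.60, 0.68]] @ diag([0.49062788756401615, 0.38571889368145706, 0.0022827618412587206]) @ [[-0.5,  -0.24,  -0.83], [-0.81,  -0.21,  0.55], [-0.31,  0.95,  -0.09]]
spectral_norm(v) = 0.49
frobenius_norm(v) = 0.62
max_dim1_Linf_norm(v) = 0.33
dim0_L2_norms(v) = [0.4, 0.14, 0.46]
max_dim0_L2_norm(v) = 0.46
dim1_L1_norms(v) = [0.47, 0.72, 0.38]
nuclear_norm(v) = 0.88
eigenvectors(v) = [[-0.66, -0.30, -0.02], [0.74, 0.95, 0.86], [-0.11, -0.08, 0.50]]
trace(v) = -0.14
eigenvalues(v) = [0.17, -0.01, -0.3]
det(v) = 0.00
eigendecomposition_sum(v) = [[0.28, 0.08, -0.12], [-0.31, -0.08, 0.13], [0.05, 0.01, -0.02]] + [[0.01, 0.0, -0.01], [-0.02, -0.01, 0.02], [0.0, 0.00, -0.0]] + [[-0.00, 0.0, 0.01], [0.05, -0.02, -0.48], [0.03, -0.01, -0.28]]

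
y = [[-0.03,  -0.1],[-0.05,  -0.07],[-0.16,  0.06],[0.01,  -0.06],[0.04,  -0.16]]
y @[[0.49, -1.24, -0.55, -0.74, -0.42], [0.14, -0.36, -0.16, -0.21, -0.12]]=[[-0.03,0.07,0.03,0.04,0.02], [-0.03,0.09,0.04,0.05,0.03], [-0.07,0.18,0.08,0.11,0.06], [-0.00,0.01,0.0,0.01,0.00], [-0.00,0.01,0.00,0.00,0.00]]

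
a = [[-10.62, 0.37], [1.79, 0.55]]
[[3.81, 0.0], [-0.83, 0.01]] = a @ [[-0.37, -0.0], [-0.31, 0.01]]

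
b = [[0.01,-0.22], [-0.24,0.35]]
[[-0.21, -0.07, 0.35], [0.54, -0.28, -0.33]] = b@[[-0.9, 1.75, -0.99],  [0.93, 0.41, -1.62]]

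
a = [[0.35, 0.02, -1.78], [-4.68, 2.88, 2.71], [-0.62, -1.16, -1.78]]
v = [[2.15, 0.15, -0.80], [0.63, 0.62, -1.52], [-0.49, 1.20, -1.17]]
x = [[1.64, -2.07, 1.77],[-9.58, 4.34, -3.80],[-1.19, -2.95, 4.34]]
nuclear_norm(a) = 9.53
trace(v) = 1.60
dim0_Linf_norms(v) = [2.15, 1.2, 1.52]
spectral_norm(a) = 6.30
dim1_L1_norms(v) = [3.1, 2.77, 2.86]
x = a @ v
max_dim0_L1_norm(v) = 3.49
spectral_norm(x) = 11.70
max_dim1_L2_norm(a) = 6.13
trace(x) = 10.32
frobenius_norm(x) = 12.81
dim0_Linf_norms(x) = [9.58, 4.34, 4.34]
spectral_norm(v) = 2.74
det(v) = 1.74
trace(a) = 1.45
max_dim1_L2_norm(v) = 2.3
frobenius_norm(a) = 6.76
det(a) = -13.74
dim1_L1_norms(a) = [2.15, 10.27, 3.56]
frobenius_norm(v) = 3.38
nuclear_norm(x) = 17.29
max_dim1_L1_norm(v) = 3.1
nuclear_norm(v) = 5.02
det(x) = -23.76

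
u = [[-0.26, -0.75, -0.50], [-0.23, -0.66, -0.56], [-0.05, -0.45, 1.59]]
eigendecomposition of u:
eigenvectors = [[-0.74, -0.96, -0.16], [-0.66, 0.29, -0.21], [-0.13, 0.05, 0.96]]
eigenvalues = [-1.02, -0.0, 1.7]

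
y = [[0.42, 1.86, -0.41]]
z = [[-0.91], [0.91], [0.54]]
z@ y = [[-0.38, -1.69, 0.37], [0.38, 1.69, -0.37], [0.23, 1.00, -0.22]]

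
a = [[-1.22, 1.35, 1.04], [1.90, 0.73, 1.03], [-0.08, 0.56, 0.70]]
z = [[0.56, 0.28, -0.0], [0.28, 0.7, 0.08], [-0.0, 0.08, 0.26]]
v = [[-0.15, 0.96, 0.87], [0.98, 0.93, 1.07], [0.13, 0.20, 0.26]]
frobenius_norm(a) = 3.23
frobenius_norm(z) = 1.02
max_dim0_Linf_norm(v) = 1.07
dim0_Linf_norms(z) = [0.56, 0.7, 0.26]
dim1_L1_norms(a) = [3.61, 3.66, 1.34]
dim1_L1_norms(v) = [1.98, 2.98, 0.59]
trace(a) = 0.21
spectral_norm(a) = 2.33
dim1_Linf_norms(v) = [0.96, 1.07, 0.26]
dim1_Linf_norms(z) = [0.56, 0.7, 0.26]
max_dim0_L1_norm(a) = 3.2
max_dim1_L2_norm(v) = 1.72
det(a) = -0.66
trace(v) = 1.04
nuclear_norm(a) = 4.68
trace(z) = 1.52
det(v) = -0.05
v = z @ a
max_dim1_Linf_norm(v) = 1.07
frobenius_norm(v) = 2.19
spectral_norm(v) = 2.06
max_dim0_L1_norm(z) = 1.06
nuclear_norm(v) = 2.83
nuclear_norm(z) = 1.52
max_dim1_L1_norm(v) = 2.98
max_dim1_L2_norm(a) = 2.28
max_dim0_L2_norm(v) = 1.4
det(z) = 0.08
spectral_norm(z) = 0.92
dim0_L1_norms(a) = [3.2, 2.64, 2.77]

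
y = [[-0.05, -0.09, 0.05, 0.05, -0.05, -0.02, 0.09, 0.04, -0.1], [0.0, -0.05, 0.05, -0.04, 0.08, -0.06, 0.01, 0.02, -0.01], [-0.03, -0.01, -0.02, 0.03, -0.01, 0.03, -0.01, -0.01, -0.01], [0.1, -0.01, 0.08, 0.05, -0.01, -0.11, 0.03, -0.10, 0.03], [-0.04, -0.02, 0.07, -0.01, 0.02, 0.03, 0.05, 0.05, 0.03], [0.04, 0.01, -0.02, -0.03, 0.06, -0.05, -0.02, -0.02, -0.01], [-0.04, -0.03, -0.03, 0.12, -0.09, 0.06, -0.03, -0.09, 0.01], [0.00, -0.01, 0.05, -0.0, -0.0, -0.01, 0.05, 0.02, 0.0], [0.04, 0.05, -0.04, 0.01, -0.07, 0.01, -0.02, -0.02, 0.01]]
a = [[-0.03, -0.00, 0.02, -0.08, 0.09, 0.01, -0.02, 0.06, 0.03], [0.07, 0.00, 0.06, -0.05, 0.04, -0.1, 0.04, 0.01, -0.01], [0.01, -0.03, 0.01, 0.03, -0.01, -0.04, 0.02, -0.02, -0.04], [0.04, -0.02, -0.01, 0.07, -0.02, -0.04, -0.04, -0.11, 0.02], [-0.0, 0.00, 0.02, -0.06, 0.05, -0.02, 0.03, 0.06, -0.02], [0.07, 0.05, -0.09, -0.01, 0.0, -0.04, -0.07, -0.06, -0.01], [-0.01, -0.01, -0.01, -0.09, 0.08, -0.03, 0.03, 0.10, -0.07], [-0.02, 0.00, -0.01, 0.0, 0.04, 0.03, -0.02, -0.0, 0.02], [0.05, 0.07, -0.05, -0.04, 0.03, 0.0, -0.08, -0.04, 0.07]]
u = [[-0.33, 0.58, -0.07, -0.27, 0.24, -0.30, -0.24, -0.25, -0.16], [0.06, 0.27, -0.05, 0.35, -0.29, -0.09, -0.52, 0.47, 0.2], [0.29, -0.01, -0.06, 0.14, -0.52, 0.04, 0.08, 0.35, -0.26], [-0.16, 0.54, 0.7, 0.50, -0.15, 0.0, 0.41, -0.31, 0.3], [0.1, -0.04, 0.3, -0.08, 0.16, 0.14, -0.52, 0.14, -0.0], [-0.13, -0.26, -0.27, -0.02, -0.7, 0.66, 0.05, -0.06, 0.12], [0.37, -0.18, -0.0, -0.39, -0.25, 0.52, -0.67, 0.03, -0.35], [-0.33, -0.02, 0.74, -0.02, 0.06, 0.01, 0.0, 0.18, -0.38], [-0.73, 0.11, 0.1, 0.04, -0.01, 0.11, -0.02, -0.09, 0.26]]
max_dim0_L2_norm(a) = 0.19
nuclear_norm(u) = 7.12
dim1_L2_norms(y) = [0.2, 0.13, 0.06, 0.21, 0.12, 0.1, 0.2, 0.07, 0.11]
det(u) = -0.00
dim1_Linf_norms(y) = [0.1, 0.08, 0.03, 0.11, 0.07, 0.06, 0.12, 0.05, 0.07]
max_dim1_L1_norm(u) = 3.07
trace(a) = 0.16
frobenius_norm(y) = 0.43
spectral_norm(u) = 1.62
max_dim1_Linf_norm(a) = 0.11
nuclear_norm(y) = 0.93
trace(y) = -0.10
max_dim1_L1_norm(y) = 0.54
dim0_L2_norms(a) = [0.12, 0.09, 0.12, 0.17, 0.15, 0.13, 0.13, 0.19, 0.12]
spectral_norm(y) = 0.25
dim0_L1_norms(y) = [0.34, 0.28, 0.41, 0.34, 0.39, 0.38, 0.31, 0.37, 0.21]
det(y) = 0.00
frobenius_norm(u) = 2.81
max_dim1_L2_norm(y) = 0.21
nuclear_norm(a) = 0.87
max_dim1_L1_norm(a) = 0.43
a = u @ y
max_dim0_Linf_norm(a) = 0.11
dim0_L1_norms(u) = [2.5, 2.01, 2.29, 1.81, 2.38, 1.87, 2.51, 1.88, 2.03]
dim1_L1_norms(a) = [0.34, 0.38, 0.21, 0.37, 0.26, 0.4, 0.43, 0.14, 0.43]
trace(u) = 0.97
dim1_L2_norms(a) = [0.14, 0.16, 0.08, 0.15, 0.11, 0.16, 0.18, 0.06, 0.16]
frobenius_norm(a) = 0.42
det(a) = -0.00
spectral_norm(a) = 0.29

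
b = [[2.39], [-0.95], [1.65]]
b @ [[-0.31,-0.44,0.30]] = [[-0.74, -1.05, 0.72], [0.29, 0.42, -0.28], [-0.51, -0.73, 0.49]]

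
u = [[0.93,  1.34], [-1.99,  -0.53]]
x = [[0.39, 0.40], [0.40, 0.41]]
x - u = [[-0.54, -0.94], [2.39, 0.94]]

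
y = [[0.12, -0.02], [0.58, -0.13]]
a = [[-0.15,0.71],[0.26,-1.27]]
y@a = [[-0.02,0.11], [-0.12,0.58]]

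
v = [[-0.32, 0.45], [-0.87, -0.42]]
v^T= [[-0.32,-0.87], [0.45,-0.42]]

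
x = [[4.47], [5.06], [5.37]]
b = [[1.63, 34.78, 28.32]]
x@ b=[[7.29,155.47,126.59], [8.25,175.99,143.30], [8.75,186.77,152.08]]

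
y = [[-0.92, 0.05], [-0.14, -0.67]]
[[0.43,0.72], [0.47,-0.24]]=y @[[-0.50,-0.75],  [-0.6,0.51]]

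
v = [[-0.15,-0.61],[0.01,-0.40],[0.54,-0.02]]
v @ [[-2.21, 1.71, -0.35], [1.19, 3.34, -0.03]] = [[-0.39,-2.29,0.07], [-0.5,-1.32,0.01], [-1.22,0.86,-0.19]]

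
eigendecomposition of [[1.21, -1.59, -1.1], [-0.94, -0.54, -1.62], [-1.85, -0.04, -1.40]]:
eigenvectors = [[-0.44, -0.87, -0.46], [-0.65, 0.01, -0.69], [-0.62, 0.49, 0.56]]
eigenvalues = [-2.73, 1.85, 0.15]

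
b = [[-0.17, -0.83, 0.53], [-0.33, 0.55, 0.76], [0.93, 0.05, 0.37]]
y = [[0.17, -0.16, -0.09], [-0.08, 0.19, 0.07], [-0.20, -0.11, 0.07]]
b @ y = [[-0.07, -0.19, -0.01], [-0.25, 0.07, 0.12], [0.08, -0.18, -0.05]]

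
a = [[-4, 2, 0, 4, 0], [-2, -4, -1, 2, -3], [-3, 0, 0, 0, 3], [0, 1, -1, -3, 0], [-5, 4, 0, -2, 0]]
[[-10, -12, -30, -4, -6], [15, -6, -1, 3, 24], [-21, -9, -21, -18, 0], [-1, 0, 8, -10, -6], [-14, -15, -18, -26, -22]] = a @ [[2, 3, 4, 4, 0], [-1, 0, -1, 0, -5], [0, 0, 0, 1, -2], [0, 0, -3, 3, 1], [-5, 0, -3, -2, 0]]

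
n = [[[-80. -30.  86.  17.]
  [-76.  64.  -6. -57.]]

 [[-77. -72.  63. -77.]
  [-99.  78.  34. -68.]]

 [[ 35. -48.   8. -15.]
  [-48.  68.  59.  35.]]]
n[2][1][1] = 68.0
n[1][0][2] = 63.0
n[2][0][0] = 35.0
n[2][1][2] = 59.0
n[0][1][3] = -57.0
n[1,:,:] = [[-77.0, -72.0, 63.0, -77.0], [-99.0, 78.0, 34.0, -68.0]]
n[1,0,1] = -72.0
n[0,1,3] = -57.0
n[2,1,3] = 35.0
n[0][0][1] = -30.0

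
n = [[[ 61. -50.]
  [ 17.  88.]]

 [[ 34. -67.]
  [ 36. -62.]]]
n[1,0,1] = -67.0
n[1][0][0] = 34.0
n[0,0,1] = -50.0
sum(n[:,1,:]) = 79.0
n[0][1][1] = 88.0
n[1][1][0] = 36.0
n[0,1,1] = 88.0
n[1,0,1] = -67.0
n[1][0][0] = 34.0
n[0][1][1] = 88.0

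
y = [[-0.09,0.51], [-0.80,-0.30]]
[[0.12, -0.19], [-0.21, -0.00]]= y @ [[0.17, 0.13], [0.26, -0.34]]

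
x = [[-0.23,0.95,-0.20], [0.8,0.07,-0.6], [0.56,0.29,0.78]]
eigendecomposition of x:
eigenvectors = [[0.76+0.00j,-0.07-0.46j,-0.07+0.46j], [-0.64+0.00j,(0.06-0.54j),(0.06+0.54j)], [-0.13+0.00j,(-0.7+0j),-0.70-0.00j]]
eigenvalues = [(-1+0j), (0.81+0.59j), (0.81-0.59j)]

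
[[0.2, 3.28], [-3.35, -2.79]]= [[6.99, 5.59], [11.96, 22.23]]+[[-6.79, -2.31], [-15.31, -25.02]]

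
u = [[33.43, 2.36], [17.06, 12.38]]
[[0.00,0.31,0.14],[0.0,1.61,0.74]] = u @ [[-0.0, -0.00, -0.0], [0.00, 0.13, 0.06]]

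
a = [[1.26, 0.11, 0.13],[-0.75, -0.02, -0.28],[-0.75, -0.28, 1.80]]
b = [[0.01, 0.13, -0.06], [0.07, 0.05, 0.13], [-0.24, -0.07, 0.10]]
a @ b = [[-0.01, 0.16, -0.05], [0.06, -0.08, 0.01], [-0.46, -0.24, 0.19]]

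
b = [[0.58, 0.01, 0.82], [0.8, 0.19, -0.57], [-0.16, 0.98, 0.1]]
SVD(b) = [[-0.98, -0.2, 0.05], [0.19, -0.96, -0.21], [0.09, -0.19, 0.98]] @ diag([1.0046315769840553, 1.00046037593238, 0.9978448931150434]) @ [[-0.43, 0.11, -0.9], [-0.86, -0.37, 0.36], [-0.29, 0.92, 0.26]]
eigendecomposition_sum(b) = [[(0.61+0j), 0.38+0.00j, 0.31+0.00j], [0.38+0.00j, 0.24+0.00j, 0.19+0.00j], [0.31+0.00j, 0.19+0.00j, (0.16+0j)]] + [[(-0.01+0.2j),(-0.19-0.2j),(0.26-0.14j)],  [0.21-0.18j,(-0.02+0.38j),-0.38-0.12j],  [-0.23-0.17j,0.39-0.07j,(-0.03+0.42j)]] + [[-0.01-0.20j, -0.19+0.20j, (0.26+0.14j)],[0.21+0.18j, -0.02-0.38j, (-0.38+0.12j)],[-0.23+0.17j, 0.39+0.07j, (-0.03-0.42j)]]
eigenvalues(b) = [(1+0j), (-0.07+1j), (-0.07-1j)]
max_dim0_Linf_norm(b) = 0.98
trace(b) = 0.87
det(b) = 1.00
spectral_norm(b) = 1.00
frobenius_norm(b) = 1.73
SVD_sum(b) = [[0.42, -0.11, 0.88], [-0.08, 0.02, -0.17], [-0.04, 0.01, -0.08]] + [[0.18, 0.08, -0.07], [0.82, 0.36, -0.35], [0.16, 0.07, -0.07]] + [[-0.01, 0.05, 0.01],  [0.06, -0.19, -0.05],  [-0.29, 0.90, 0.25]]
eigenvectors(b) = [[-0.78+0.00j, (0.24+0.38j), (0.24-0.38j)],[(-0.49+0j), 0.15-0.60j, 0.15+0.60j],[(-0.39+0j), (-0.65+0j), -0.65-0.00j]]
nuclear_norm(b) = 3.00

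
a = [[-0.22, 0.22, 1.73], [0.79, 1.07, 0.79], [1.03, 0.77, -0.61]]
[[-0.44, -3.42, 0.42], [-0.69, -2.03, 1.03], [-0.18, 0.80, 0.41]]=a @ [[0.54, 0.03, -1.0], [-1.0, -0.51, 1.78], [-0.06, -1.91, -0.11]]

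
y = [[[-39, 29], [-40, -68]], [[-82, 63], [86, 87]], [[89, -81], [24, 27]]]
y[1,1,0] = 86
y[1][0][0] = -82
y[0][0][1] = 29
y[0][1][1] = -68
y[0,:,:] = [[-39, 29], [-40, -68]]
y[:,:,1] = [[29, -68], [63, 87], [-81, 27]]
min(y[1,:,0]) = -82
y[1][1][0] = 86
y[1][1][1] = 87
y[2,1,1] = 27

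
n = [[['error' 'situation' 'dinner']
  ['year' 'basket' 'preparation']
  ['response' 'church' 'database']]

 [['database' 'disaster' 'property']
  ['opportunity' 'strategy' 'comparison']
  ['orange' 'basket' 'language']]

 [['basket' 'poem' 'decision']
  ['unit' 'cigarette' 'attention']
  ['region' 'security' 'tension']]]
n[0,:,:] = [['error', 'situation', 'dinner'], ['year', 'basket', 'preparation'], ['response', 'church', 'database']]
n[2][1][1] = 'cigarette'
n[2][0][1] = 'poem'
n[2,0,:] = ['basket', 'poem', 'decision']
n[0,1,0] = 'year'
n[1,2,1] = 'basket'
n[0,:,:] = [['error', 'situation', 'dinner'], ['year', 'basket', 'preparation'], ['response', 'church', 'database']]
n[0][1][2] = 'preparation'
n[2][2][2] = 'tension'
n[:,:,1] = [['situation', 'basket', 'church'], ['disaster', 'strategy', 'basket'], ['poem', 'cigarette', 'security']]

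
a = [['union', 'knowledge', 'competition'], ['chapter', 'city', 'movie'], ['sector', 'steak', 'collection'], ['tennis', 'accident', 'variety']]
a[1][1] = 'city'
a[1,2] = 'movie'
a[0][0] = 'union'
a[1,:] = ['chapter', 'city', 'movie']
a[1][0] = 'chapter'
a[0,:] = ['union', 'knowledge', 'competition']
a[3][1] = 'accident'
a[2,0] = 'sector'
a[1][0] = 'chapter'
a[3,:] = ['tennis', 'accident', 'variety']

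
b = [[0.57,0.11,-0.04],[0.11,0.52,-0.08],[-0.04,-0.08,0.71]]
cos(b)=[[0.84, -0.06, 0.03], [-0.06, 0.86, 0.05], [0.03, 0.05, 0.76]]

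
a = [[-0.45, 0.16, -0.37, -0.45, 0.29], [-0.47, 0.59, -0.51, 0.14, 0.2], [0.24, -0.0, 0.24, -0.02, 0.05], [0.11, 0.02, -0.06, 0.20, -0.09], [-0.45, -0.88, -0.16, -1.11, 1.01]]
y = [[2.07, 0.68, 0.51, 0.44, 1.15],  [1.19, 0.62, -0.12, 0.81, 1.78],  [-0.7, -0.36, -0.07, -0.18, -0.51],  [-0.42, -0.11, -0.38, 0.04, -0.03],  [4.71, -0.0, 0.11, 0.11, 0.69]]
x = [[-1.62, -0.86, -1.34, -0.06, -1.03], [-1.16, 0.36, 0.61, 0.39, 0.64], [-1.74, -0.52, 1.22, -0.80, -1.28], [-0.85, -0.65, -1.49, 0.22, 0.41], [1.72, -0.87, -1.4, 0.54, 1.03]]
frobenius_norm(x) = 5.13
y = a @ x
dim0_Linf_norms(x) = [1.74, 0.87, 1.49, 0.8, 1.28]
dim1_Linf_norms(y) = [2.07, 1.78, 0.7, 0.42, 4.71]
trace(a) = 1.59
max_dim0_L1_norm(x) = 7.09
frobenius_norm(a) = 2.23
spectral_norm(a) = 1.90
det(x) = 3.33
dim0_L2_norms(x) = [3.27, 1.52, 2.8, 1.07, 2.08]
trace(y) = 3.35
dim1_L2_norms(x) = [2.49, 1.55, 2.66, 1.89, 2.65]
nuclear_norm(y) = 8.43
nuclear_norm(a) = 3.57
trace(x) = 1.21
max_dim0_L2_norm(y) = 5.34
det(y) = 0.03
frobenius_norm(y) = 6.01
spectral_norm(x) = 3.84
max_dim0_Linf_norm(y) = 4.71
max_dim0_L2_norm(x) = 3.27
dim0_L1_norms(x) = [7.09, 3.26, 6.06, 2.01, 4.39]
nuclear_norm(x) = 9.32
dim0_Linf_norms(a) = [0.47, 0.88, 0.51, 1.11, 1.01]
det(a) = 0.01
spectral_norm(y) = 5.64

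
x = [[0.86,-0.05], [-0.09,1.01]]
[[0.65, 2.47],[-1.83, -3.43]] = x @ [[0.65, 2.69], [-1.75, -3.16]]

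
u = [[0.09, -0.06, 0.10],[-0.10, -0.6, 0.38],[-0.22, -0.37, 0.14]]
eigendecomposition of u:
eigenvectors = [[0.42, 0.19, 0.07], [-0.54, -0.63, -0.74], [-0.73, -0.76, -0.67]]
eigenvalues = [-0.01, -0.11, -0.25]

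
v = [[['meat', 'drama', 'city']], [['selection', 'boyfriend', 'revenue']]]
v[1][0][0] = 'selection'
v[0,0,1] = 'drama'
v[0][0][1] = 'drama'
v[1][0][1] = 'boyfriend'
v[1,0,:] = ['selection', 'boyfriend', 'revenue']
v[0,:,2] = ['city']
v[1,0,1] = 'boyfriend'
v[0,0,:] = ['meat', 'drama', 'city']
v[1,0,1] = 'boyfriend'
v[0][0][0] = 'meat'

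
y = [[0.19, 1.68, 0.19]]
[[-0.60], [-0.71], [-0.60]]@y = [[-0.11, -1.01, -0.11], [-0.13, -1.19, -0.13], [-0.11, -1.01, -0.11]]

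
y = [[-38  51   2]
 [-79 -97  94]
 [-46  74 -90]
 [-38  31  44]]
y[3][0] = -38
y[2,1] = 74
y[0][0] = -38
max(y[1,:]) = 94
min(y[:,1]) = -97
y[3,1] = 31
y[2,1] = 74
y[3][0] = -38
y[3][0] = -38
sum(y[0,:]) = 15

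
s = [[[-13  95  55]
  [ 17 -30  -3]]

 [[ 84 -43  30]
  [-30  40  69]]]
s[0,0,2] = 55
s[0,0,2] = 55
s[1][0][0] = 84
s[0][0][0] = -13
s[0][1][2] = -3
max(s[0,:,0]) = 17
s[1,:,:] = [[84, -43, 30], [-30, 40, 69]]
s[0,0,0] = -13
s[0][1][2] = -3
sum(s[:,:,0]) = 58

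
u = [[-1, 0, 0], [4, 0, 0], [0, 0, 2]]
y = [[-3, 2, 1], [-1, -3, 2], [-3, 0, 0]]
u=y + [[2, -2, -1], [5, 3, -2], [3, 0, 2]]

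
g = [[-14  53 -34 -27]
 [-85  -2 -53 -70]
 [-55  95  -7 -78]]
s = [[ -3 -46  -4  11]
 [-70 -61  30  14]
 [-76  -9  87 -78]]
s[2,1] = -9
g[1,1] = -2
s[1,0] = -70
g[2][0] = -55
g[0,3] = -27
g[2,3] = -78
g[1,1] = -2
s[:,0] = [-3, -70, -76]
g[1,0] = -85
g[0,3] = -27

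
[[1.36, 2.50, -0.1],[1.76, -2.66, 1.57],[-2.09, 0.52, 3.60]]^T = [[1.36, 1.76, -2.09], [2.50, -2.66, 0.52], [-0.1, 1.57, 3.6]]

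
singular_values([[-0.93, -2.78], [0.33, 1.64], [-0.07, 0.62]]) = [3.42, 0.3]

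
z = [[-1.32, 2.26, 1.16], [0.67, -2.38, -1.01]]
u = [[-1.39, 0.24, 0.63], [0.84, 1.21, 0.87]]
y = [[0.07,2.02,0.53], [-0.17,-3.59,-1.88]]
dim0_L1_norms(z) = [1.99, 4.64, 2.17]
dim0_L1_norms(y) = [0.24, 5.61, 2.41]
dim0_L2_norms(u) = [1.62, 1.23, 1.07]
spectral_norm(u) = 1.76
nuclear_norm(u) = 3.25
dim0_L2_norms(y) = [0.18, 4.12, 1.95]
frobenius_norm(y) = 4.56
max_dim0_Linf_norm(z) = 2.38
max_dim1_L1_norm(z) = 4.74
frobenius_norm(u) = 2.31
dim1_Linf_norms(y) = [2.02, 3.59]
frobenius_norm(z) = 3.92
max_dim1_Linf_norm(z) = 2.38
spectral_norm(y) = 4.54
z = u + y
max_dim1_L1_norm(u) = 2.92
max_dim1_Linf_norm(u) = 1.39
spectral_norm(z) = 3.89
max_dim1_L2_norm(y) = 4.06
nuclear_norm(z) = 4.35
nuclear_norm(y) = 4.96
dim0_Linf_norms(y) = [0.17, 3.59, 1.88]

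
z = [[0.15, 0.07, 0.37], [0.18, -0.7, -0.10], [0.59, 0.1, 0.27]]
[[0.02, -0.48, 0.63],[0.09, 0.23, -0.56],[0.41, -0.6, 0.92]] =z@ [[0.81,-0.49,0.86],[0.12,-0.31,0.85],[-0.31,-1.03,1.2]]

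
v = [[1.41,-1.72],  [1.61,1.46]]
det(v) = 4.828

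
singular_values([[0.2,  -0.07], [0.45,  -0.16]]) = [0.52, 0.0]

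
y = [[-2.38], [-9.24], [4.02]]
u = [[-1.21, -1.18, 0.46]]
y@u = [[2.88, 2.81, -1.09], [11.18, 10.90, -4.25], [-4.86, -4.74, 1.85]]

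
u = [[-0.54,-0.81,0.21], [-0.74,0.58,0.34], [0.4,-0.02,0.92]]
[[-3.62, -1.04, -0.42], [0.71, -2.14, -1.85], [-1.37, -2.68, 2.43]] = u @ [[0.89,1.08,2.57], [3.41,-0.32,-0.80], [-1.8,-3.39,1.51]]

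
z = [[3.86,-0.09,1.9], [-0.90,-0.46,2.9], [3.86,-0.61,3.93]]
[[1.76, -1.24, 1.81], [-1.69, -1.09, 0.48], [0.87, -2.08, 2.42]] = z@[[0.62, -0.12, 0.35], [0.5, 0.01, -0.27], [-0.31, -0.41, 0.23]]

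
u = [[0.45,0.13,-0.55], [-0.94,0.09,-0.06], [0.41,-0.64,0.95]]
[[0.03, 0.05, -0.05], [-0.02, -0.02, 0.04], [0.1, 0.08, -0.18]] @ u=[[-0.05, 0.04, -0.07], [0.03, -0.03, 0.05], [-0.1, 0.14, -0.23]]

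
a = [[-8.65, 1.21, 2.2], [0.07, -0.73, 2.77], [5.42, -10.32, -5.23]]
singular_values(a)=[14.3, 6.35, 2.81]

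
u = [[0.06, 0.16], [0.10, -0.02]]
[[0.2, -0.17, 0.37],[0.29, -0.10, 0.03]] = u @ [[2.96, -1.13, 0.71], [0.16, -0.64, 2.05]]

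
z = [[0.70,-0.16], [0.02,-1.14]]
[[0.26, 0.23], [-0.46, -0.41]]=z@[[0.46, 0.41], [0.41, 0.37]]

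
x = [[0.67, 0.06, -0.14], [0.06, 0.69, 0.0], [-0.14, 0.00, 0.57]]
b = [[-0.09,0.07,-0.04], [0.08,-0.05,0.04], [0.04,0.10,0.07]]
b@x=[[-0.05, 0.04, -0.01], [0.04, -0.03, 0.01], [0.02, 0.07, 0.03]]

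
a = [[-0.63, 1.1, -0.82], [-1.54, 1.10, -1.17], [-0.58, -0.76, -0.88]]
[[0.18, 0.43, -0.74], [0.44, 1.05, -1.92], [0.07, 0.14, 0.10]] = a @ [[-0.32, -0.77, 1.62],  [0.05, 0.13, -0.38],  [0.09, 0.24, -0.85]]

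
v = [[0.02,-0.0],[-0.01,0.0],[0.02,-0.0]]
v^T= [[0.02, -0.01, 0.02], [-0.0, 0.00, -0.0]]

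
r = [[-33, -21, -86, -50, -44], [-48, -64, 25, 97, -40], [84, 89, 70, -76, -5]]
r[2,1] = 89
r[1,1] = -64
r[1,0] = -48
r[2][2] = 70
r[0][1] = -21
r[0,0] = -33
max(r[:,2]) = 70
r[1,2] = 25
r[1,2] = 25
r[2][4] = -5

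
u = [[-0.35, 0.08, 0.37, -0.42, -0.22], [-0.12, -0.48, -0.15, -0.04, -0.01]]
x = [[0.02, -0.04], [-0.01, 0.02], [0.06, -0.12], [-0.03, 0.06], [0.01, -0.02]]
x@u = [[-0.0, 0.02, 0.01, -0.01, -0.00], [0.00, -0.01, -0.01, 0.00, 0.0], [-0.01, 0.06, 0.04, -0.02, -0.01], [0.00, -0.03, -0.02, 0.01, 0.01], [-0.0, 0.01, 0.01, -0.00, -0.0]]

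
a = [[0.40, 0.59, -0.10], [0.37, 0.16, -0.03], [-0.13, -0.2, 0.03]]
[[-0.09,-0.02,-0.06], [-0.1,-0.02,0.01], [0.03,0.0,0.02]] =a @ [[-0.28, -0.07, 0.12], [-0.0, 0.09, -0.12], [-0.22, 0.43, 0.41]]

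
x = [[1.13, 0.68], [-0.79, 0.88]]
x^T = [[1.13, -0.79], [0.68, 0.88]]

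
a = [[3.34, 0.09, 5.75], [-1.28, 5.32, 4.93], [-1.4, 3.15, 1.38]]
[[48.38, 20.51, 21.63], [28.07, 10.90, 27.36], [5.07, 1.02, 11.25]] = a@[[5.4, 0.35, 2.96], [1.71, -1.0, 4.02], [5.25, 3.38, 1.98]]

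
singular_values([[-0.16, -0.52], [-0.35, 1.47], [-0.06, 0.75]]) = [1.75, 0.27]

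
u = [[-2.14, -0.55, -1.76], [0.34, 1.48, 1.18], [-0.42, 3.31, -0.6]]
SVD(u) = [[-0.27, -0.87, -0.41], [0.45, 0.27, -0.85], [0.85, -0.42, 0.32]] @ diag([3.6846879890634376, 3.0265403619326907, 0.6585801855840916]) @ [[0.1,  0.99,  0.13], [0.7,  -0.17,  0.69], [0.7,  0.02,  -0.71]]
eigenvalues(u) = [-2.88, -0.98, 2.6]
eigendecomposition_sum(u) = [[-1.67, 1.26, -1.94],[0.35, -0.26, 0.41],[-0.82, 0.62, -0.95]] + [[-0.43,-0.81,0.53], [-0.09,-0.17,0.11], [0.31,0.58,-0.38]] + [[-0.04,  -1.00,  -0.35], [0.08,  1.91,  0.66], [0.09,  2.11,  0.73]]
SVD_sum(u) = [[-0.10,-0.98,-0.13], [0.17,1.63,0.22], [0.32,3.1,0.42]] + [[-1.85, 0.43, -1.82], [0.57, -0.13, 0.56], [-0.88, 0.21, -0.87]] + [[-0.19, -0.01, 0.19], [-0.4, -0.01, 0.40], [0.15, 0.01, -0.15]]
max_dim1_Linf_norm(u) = 3.31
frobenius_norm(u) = 4.81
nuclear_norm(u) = 7.37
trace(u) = -1.26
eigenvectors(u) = [[0.88, -0.80, -0.33], [-0.19, -0.17, 0.63], [0.43, 0.58, 0.7]]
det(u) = 7.34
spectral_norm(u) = 3.68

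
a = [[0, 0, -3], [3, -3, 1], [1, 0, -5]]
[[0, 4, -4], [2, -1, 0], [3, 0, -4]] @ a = [[8, -12, 24], [-3, 3, -7], [-4, 0, 11]]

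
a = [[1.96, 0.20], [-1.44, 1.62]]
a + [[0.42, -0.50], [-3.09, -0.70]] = [[2.38, -0.30], [-4.53, 0.92]]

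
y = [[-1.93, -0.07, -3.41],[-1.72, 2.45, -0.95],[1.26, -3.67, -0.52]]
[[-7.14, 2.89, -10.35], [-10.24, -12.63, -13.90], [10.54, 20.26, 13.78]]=y @ [[3.01, 0.46, 4.89], [-1.9, -5.22, -2.12], [0.43, -1.00, 0.31]]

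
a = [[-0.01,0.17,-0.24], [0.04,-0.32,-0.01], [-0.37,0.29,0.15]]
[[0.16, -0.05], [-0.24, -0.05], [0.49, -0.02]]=a@[[-0.90,0.31], [0.64,0.17], [-0.17,0.32]]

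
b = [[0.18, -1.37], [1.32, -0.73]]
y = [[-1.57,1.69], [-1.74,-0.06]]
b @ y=[[2.1, 0.39], [-0.8, 2.27]]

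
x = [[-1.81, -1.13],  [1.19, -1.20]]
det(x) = 3.52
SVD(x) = [[-0.93,  0.37],[0.37,  0.93]] @ diag([2.2066363249804257, 1.5936926081515472]) @ [[0.96,0.28],[0.28,-0.96]]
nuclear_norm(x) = 3.80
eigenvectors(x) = [[(0.18-0.67j), (0.18+0.67j)], [(-0.72+0j), -0.72-0.00j]]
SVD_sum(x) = [[-1.97,-0.57], [0.78,0.22]] + [[0.16, -0.56], [0.41, -1.42]]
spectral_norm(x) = 2.21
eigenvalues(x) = [(-1.5+1.12j), (-1.5-1.12j)]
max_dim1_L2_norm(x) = 2.13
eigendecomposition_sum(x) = [[-0.91+0.35j, -0.56-0.76j],[0.60+0.80j, (-0.6+0.76j)]] + [[-0.90-0.35j,-0.56+0.76j], [(0.6-0.8j),(-0.6-0.76j)]]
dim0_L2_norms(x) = [2.17, 1.65]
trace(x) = -3.01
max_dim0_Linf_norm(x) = 1.81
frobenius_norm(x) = 2.72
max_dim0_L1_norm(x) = 3.0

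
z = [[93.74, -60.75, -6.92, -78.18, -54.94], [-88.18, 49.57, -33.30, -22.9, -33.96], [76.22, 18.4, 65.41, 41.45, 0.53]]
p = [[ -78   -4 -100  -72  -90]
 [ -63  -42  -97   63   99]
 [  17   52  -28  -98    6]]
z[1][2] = -33.3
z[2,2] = 65.41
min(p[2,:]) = -98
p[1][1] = -42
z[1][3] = -22.9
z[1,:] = [-88.18, 49.57, -33.3, -22.9, -33.96]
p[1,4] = 99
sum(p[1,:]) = -40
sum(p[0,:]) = -344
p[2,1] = 52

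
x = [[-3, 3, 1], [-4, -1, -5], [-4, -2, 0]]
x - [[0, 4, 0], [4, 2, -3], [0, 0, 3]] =[[-3, -1, 1], [-8, -3, -2], [-4, -2, -3]]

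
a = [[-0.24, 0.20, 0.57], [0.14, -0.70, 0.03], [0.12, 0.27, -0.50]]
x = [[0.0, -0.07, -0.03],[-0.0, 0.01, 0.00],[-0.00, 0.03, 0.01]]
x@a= [[-0.01,0.04,0.01],[0.0,-0.01,0.0],[0.01,-0.02,-0.00]]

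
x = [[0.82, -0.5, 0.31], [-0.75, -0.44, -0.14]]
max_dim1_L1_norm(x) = 1.63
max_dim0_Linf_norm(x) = 0.82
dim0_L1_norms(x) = [1.57, 0.94, 0.45]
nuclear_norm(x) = 1.83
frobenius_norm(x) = 1.34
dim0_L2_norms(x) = [1.11, 0.67, 0.34]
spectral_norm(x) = 1.16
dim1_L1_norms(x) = [1.63, 1.33]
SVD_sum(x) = [[0.88, -0.10, 0.26],[-0.67, 0.08, -0.2]] + [[-0.06,-0.40,0.05], [-0.08,-0.52,0.06]]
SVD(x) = [[-0.8,0.61], [0.61,0.8]] @ diag([1.1627546440562924, 0.6649824341480943]) @ [[-0.95, 0.11, -0.29], [-0.15, -0.98, 0.11]]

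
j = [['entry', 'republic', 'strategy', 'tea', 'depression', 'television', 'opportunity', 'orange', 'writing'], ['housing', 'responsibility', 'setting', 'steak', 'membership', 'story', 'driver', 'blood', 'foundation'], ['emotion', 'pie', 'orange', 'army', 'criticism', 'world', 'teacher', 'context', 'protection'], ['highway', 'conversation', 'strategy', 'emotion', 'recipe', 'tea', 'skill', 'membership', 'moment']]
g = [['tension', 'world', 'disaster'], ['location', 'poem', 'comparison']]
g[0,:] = ['tension', 'world', 'disaster']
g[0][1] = 'world'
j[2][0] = 'emotion'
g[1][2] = 'comparison'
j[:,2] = ['strategy', 'setting', 'orange', 'strategy']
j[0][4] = 'depression'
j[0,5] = 'television'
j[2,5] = 'world'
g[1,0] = 'location'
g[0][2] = 'disaster'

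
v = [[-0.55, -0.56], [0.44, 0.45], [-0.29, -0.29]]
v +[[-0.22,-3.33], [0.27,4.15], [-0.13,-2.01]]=[[-0.77, -3.89], [0.71, 4.60], [-0.42, -2.3]]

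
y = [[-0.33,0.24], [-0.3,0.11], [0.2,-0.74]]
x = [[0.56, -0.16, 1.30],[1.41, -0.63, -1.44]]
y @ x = [[0.15, -0.1, -0.77],[-0.01, -0.02, -0.55],[-0.93, 0.43, 1.33]]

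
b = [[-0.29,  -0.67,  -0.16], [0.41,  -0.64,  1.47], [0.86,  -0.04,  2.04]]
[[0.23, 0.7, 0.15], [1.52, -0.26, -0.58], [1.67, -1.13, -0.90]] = b @ [[0.39,  -0.68,  0.62], [-0.66,  -0.68,  -0.33], [0.64,  -0.28,  -0.71]]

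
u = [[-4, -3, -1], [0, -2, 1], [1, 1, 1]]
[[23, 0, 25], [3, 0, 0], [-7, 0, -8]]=u@ [[-4, 0, -5], [-2, 0, -1], [-1, 0, -2]]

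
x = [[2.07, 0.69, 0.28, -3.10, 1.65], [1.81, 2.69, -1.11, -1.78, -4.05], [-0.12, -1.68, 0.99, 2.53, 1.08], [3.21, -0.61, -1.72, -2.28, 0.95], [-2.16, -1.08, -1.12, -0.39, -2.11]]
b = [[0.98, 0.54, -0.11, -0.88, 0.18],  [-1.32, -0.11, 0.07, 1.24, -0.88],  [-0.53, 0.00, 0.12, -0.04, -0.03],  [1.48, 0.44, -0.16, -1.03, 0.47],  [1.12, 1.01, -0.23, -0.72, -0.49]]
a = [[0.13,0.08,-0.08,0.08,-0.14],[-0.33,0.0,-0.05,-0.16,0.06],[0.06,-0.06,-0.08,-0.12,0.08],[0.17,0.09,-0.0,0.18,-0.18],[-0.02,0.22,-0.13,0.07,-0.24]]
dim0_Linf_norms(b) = [1.48, 1.01, 0.23, 1.24, 0.88]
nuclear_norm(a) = 1.11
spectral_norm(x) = 6.90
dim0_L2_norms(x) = [4.75, 3.47, 2.55, 4.95, 5.06]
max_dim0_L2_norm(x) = 5.06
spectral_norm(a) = 0.55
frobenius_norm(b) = 3.64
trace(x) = 1.36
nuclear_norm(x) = 18.14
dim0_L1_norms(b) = [5.43, 2.1, 0.69, 3.91, 2.05]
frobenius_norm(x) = 9.55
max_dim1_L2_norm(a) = 0.37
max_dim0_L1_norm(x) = 10.08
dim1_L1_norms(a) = [0.51, 0.6, 0.4, 0.62, 0.68]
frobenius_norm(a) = 0.68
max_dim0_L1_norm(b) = 5.43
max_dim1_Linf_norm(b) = 1.48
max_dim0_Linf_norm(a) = 0.33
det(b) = -0.00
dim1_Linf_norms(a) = [0.14, 0.33, 0.12, 0.18, 0.24]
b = a @ x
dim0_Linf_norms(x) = [3.21, 2.69, 1.72, 3.1, 4.05]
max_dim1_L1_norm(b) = 3.62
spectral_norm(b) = 3.40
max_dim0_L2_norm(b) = 2.54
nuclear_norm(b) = 5.10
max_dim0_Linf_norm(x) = 4.05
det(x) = -165.81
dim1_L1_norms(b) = [2.69, 3.62, 0.72, 3.58, 3.57]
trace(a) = -0.01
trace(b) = -0.53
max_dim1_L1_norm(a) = 0.68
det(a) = 0.00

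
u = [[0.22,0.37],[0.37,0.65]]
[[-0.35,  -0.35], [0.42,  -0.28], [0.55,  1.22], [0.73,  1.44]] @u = [[-0.21, -0.36],  [-0.01, -0.03],  [0.57, 1.00],  [0.69, 1.21]]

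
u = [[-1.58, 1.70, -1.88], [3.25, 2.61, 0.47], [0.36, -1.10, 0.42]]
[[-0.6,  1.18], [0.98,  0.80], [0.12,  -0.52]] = u@[[0.26,0.0], [0.03,0.36], [0.13,-0.3]]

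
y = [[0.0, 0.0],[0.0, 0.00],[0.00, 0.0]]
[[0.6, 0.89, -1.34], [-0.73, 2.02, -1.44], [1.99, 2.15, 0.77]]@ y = [[0.0, 0.00], [0.00, 0.0], [0.0, 0.0]]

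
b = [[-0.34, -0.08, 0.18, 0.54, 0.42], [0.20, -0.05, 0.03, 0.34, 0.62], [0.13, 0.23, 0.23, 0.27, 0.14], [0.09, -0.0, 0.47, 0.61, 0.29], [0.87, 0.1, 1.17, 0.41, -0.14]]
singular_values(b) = [1.72, 1.08, 0.45, 0.23, 0.06]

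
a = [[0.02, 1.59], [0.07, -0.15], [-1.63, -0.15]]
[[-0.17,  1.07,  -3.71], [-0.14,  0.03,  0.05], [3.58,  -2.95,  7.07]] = a@[[-2.19, 1.75, -4.13],[-0.08, 0.65, -2.28]]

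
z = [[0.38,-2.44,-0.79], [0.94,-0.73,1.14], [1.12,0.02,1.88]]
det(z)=0.006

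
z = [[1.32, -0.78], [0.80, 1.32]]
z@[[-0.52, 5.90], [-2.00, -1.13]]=[[0.87, 8.67],[-3.06, 3.23]]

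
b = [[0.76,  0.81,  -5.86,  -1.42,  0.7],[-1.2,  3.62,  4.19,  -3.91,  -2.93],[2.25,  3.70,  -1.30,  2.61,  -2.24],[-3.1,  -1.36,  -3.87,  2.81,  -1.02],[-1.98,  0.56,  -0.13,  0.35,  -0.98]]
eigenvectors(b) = [[0.59+0.00j, (0.59-0j), (0.02+0j), (-0.52-0.05j), (-0.52+0.05j)],[-0.08+0.43j, -0.08-0.43j, (0.84+0j), 0.59+0.00j, 0.59-0.00j],[0.24-0.43j, (0.24+0.43j), 0.22+0.00j, (0.15+0.04j), 0.15-0.04j],[(0.38+0.17j), (0.38-0.17j), -0.50+0.00j, 0.23+0.04j, 0.23-0.04j],[(0.14+0.19j), 0.14-0.19j, 0.03+0.00j, 0.55-0.10j, (0.55+0.1j)]]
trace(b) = 4.91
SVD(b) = [[0.46, 0.42, -0.57, -0.54, -0.06], [-0.73, 0.35, 0.14, -0.52, 0.25], [0.06, 0.83, 0.18, 0.52, -0.01], [0.51, 0.02, 0.69, -0.33, 0.40], [-0.01, 0.07, 0.39, -0.26, -0.88]] @ diag([9.24316670890475, 6.052336439049743, 4.862176021440436, 4.600093721098473, 0.40456756368457536]) @ [[-0.02, -0.29, -0.84, 0.41, 0.20], [0.26, 0.78, -0.36, 0.05, -0.44], [-0.63, -0.0, 0.19, 0.58, -0.47], [0.63, -0.02, 0.35, 0.68, 0.13], [0.36, -0.56, -0.07, -0.18, -0.73]]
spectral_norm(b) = 9.24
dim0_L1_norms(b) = [9.29, 10.05, 15.35, 11.1, 7.87]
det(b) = 506.21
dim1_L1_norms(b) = [9.55, 15.85, 12.1, 12.16, 4.0]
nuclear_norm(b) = 25.16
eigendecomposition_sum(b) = [[(-0.23+1.55j),  0.92+0.98j,  -2.43-0.16j,  0.43+1.62j,  -0.73-0.23j], [(-1.12-0.37j),  -0.85+0.56j,  0.44-1.79j,  (-1.26+0.11j),  0.26-0.51j], [1.03+0.80j,  (1.09-0.27j),  (-1.11+1.7j),  1.35+0.35j,  -0.46+0.44j], [(-0.6+0.92j),  0.31+0.89j,  -1.51-0.81j,  (-0.19+1.16j),  (-0.4-0.36j)], [-0.56+0.29j,  (-0.1+0.53j),  (-0.52-0.83j),  -0.43+0.52j,  (-0.1-0.29j)]] + [[(-0.23-1.55j), 0.92-0.98j, (-2.43+0.16j), (0.43-1.62j), -0.73+0.23j], [-1.12+0.37j, -0.85-0.56j, 0.44+1.79j, -1.26-0.11j, 0.26+0.51j], [1.03-0.80j, (1.09+0.27j), -1.11-1.70j, (1.35-0.35j), (-0.46-0.44j)], [-0.60-0.92j, (0.31-0.89j), (-1.51+0.81j), -0.19-1.16j, (-0.4+0.36j)], [-0.56-0.29j, -0.10-0.53j, -0.52+0.83j, -0.43-0.52j, (-0.1+0.29j)]] + [[0.07+0.00j, 0.12-0.00j, (0.06+0j), (-0.1-0j), (-0.04-0j)],  [2.25+0.00j, (4.22-0j), 2.22+0.00j, (-3.51-0j), (-1.54-0j)],  [(0.58+0j), 1.09-0.00j, 0.57+0.00j, -0.90-0.00j, (-0.4-0j)],  [(-1.36-0j), (-2.54+0j), -1.34-0.00j, 2.11+0.00j, (0.93+0j)],  [0.07+0.00j, 0.14-0.00j, (0.07+0j), -0.11-0.00j, -0.05-0.00j]] + [[(0.58-0.45j), -0.58+0.93j, (-0.53+0.42j), -1.09+1.56j, (1.1-2.56j)], [(-0.61+0.57j), 0.54-1.11j, 0.55-0.53j, 1.06-1.88j, (-0.96+3.01j)], [-0.19+0.10j, 0.22-0.24j, (0.18-0.09j), 0.40-0.40j, (-0.46+0.69j)], [-0.27+0.18j, 0.29-0.40j, 0.25-0.17j, 0.54-0.66j, -0.57+1.11j], [(-0.47+0.64j), (0.31-1.13j), (0.42-0.59j), (0.66-1.94j), -0.37+2.98j]] + [[(0.58+0.45j), (-0.58-0.93j), -0.53-0.42j, -1.09-1.56j, 1.10+2.56j],[(-0.61-0.57j), 0.54+1.11j, 0.55+0.53j, (1.06+1.88j), -0.96-3.01j],[(-0.19-0.1j), (0.22+0.24j), 0.18+0.09j, (0.4+0.4j), -0.46-0.69j],[-0.27-0.18j, (0.29+0.4j), (0.25+0.17j), 0.54+0.66j, (-0.57-1.11j)],[-0.47-0.64j, (0.31+1.13j), 0.42+0.59j, 0.66+1.94j, -0.37-2.98j]]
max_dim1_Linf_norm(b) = 5.86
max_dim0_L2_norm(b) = 8.28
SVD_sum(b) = [[-0.09,-1.25,-3.56,1.73,0.83], [0.14,1.99,5.67,-2.76,-1.32], [-0.01,-0.17,-0.49,0.24,0.11], [-0.09,-1.38,-3.93,1.91,0.91], [0.0,0.02,0.05,-0.03,-0.01]] + [[0.67, 1.99, -0.92, 0.12, -1.13], [0.56, 1.64, -0.75, 0.1, -0.93], [1.33, 3.92, -1.81, 0.24, -2.23], [0.03, 0.07, -0.03, 0.0, -0.04], [0.11, 0.32, -0.15, 0.02, -0.18]] + [[1.74, 0.00, -0.52, -1.6, 1.30],  [-0.42, -0.00, 0.12, 0.38, -0.31],  [-0.57, -0.00, 0.17, 0.52, -0.42],  [-2.13, -0.0, 0.63, 1.95, -1.58],  [-1.20, -0.00, 0.36, 1.10, -0.89]] + [[-1.57, 0.05, -0.87, -1.68, -0.31], [-1.51, 0.05, -0.84, -1.62, -0.30], [1.50, -0.05, 0.83, 1.61, 0.30], [-0.96, 0.03, -0.53, -1.03, -0.19], [-0.76, 0.03, -0.42, -0.81, -0.15]] + [[-0.01, 0.01, 0.00, 0.0, 0.02], [0.04, -0.06, -0.01, -0.02, -0.07], [-0.0, 0.00, 0.0, 0.0, 0.0], [0.06, -0.09, -0.01, -0.03, -0.12], [-0.13, 0.20, 0.02, 0.06, 0.26]]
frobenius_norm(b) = 12.92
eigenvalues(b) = [(-2.48+4.68j), (-2.48-4.68j), (6.93+0j), (1.47+0.66j), (1.47-0.66j)]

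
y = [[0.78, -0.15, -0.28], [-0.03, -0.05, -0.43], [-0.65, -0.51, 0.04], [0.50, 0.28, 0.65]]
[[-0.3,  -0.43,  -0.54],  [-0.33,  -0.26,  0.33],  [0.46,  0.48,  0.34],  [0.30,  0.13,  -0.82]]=y@[[-0.19, -0.39, -0.89], [-0.59, -0.39, 0.41], [0.86, 0.67, -0.76]]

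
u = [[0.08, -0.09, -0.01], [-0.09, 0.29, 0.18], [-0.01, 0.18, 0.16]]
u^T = [[0.08, -0.09, -0.01], [-0.09, 0.29, 0.18], [-0.01, 0.18, 0.16]]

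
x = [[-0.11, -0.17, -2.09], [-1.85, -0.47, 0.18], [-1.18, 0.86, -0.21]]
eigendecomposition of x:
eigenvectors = [[0.63+0.00j, -0.38+0.36j, (-0.38-0.36j)], [(-0.53+0j), (-0.78+0j), -0.78-0.00j], [-0.57+0.00j, (-0.03+0.35j), (-0.03-0.35j)]]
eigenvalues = [(1.91+0j), (-1.35+0.76j), (-1.35-0.76j)]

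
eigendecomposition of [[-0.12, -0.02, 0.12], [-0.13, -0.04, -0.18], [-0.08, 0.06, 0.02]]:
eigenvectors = [[(-0.61+0j),0.29+0.16j,0.29-0.16j], [(-0.79+0j),(-0.79+0j),(-0.79-0j)], [(-0.01+0j),-0.03+0.51j,-0.03-0.51j]]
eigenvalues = [(-0.14+0j), 0.14j, -0.14j]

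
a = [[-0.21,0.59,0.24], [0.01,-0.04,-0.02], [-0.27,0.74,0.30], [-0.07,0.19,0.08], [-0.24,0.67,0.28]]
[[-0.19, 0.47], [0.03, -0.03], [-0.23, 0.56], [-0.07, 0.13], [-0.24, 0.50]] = a @ [[-1.51, 3.54], [0.62, 3.53], [-3.65, -3.64]]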